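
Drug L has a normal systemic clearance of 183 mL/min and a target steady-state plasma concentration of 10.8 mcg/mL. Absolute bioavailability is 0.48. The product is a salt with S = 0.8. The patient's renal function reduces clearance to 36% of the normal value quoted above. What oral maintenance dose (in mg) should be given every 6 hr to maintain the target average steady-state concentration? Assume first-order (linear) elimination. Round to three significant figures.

667 mg

CL = 183 mL/min = 183 × 0.06 = 10.98 L/h
Patient clearance = 0.36 × 10.98 = 3.953 L/h
D = CL × Css × τ / F / S = 3.953 × 10.8 × 6 / 0.48 / 0.8 = 667.1 mg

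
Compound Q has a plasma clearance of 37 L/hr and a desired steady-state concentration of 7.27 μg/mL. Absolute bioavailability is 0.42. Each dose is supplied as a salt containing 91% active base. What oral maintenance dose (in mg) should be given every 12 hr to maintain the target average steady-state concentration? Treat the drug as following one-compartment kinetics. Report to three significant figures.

D = CL × Css × τ / F / S = 37.00 × 7.27 × 12 / 0.42 / 0.91 = 8446 mg

8450 mg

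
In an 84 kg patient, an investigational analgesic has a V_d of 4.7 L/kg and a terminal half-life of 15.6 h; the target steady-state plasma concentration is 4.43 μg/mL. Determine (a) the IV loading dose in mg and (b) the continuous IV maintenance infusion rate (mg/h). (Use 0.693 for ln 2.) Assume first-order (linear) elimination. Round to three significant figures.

(a) 1750 mg; (b) 77.7 mg/h

Vd(total) = 84 kg × 4.7 L/kg = 394.8 L
LD = Vd × C = 394.8 × 4.43 = 1749 mg
CL = 0.693 × Vd / t½ = 0.693 × 394.8 / 15.6 = 17.54 L/h
Infusion rate = CL × Css = 17.54 × 4.43 = 77.70 mg/h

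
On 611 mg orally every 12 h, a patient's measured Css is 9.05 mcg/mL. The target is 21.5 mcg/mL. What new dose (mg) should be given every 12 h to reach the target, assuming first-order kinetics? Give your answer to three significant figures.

1450 mg

For first-order elimination, Css ∝ F·D/(CL·τ); F and CL are unchanged, so Css ∝ D/τ.
D₂ = D₁ × (Css,target / Css,current) = 611 × 21.5/9.05 = 1452 mg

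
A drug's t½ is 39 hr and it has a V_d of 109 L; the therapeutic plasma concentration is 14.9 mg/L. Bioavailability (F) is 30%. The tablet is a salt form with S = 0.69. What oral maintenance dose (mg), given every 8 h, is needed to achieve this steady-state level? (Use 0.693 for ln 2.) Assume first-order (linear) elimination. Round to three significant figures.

CL = ln 2 · Vd / t½ = 0.693 × 109.0 / 39 = 1.937 L/h
D = CL × Css × τ / F / S = 1.937 × 14.9 × 8 / 0.3 / 0.69 = 1115 mg

1120 mg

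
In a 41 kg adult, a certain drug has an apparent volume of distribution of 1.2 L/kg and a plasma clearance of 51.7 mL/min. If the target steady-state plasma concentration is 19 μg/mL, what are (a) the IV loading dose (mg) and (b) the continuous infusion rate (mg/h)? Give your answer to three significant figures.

Total Vd = 1.2 × 41 = 49.20 L
Loading dose = Vd × C = 49.20 × 19 = 934.8 mg
Convert clearance: 51.7 mL/min × 60 min/h ÷ 1000 mL/L = 3.102 L/h
Maintenance: replace elimination → rate = CL × Css = 3.102 × 19 = 58.94 mg/h

(a) 935 mg; (b) 58.9 mg/h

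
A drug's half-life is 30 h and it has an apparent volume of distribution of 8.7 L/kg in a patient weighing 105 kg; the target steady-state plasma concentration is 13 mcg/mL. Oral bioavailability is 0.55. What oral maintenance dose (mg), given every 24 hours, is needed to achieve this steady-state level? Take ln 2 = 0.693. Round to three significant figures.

Vd(total) = 105 kg × 8.7 L/kg = 913.5 L
k = 0.693/30 = 0.02310 h⁻¹, so CL = k·Vd = 0.02310 × 913.5 = 21.10 L/h
D = CL × Css × τ / F = 21.10 × 13 × 24 / 0.55 = 11970 mg

12000 mg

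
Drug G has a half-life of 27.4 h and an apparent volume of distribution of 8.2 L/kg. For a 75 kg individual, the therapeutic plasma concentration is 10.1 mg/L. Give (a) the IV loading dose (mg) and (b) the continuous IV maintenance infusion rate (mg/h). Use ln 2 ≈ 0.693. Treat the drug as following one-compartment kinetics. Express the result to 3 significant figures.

(a) 6210 mg; (b) 157 mg/h

Vd = 8.2 L/kg × 75 kg = 615.0 L
LD = Vd × C = 615.0 × 10.1 = 6212 mg
CL = 0.693 × Vd / t½ = 0.693 × 615.0 / 27.4 = 15.55 L/h
Infusion rate = CL × Css = 15.55 × 10.1 = 157.1 mg/h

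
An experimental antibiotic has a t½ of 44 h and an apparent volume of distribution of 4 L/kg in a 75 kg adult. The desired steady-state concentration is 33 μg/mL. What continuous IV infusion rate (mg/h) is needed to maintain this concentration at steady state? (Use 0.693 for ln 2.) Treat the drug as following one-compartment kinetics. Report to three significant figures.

156 mg/h

Vd = 4 L/kg × 75 kg = 300.0 L
CL = ln 2 · Vd / t½ = 0.693 × 300.0 / 44 = 4.725 L/h
Infusion rate = CL × Css = 4.725 × 33 = 155.9 mg/h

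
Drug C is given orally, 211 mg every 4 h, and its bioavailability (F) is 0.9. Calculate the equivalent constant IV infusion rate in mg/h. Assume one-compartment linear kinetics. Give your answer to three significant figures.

Equivalent systemic input: infusion rate = F·D/τ.
Rate = 0.9 × 211 / 4 = 47.48 mg/h

47.5 mg/h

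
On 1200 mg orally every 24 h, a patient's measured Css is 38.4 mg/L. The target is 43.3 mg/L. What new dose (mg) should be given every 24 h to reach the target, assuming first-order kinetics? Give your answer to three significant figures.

1350 mg

With linear kinetics, Css is proportional to dose rate (D/τ) at fixed clearance.
D₂ = D₁ × (Css,target / Css,current) = 1200 × 43.3/38.4 = 1353 mg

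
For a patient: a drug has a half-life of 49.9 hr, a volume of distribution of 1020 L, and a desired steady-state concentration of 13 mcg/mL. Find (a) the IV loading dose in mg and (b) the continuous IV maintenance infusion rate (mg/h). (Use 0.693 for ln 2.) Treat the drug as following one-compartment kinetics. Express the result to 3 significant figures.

LD = Vd × C = 1020 × 13 = 13260 mg
CL = 0.693 × Vd / t½ = 0.693 × 1020 / 49.9 = 14.17 L/h
Infusion rate = CL × Css = 14.17 × 13 = 184.2 mg/h

(a) 13300 mg; (b) 184 mg/h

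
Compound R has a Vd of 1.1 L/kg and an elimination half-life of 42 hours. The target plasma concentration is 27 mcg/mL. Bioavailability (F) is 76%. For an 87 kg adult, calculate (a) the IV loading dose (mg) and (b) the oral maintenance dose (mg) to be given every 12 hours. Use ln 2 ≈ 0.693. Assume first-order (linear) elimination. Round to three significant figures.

Vd(total) = 87 kg × 1.1 L/kg = 95.70 L
LD = Vd × C = 95.70 × 27 = 2584 mg
CL = 0.693 × Vd / t½ = 0.693 × 95.70 / 42 = 1.579 L/h
D = CL × Css × τ / F = 1.579 × 27 × 12 / 0.76 = 673.2 mg

(a) 2580 mg; (b) 673 mg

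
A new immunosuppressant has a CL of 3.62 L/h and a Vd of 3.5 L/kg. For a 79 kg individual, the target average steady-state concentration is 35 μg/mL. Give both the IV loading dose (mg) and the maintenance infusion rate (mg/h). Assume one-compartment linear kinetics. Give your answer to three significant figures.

(a) 9680 mg; (b) 127 mg/h

Total Vd = 3.5 × 79 = 276.5 L
Loading: fill Vd to C_target → 276.5 L × 35 mg/L = 9678 mg
Infusion rate = 3.620 L/h × 35 mg/L = 126.7 mg/h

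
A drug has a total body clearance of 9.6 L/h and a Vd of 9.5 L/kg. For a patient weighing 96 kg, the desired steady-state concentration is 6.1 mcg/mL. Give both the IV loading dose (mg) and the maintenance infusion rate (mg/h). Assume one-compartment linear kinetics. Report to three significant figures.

(a) 5560 mg; (b) 58.6 mg/h

Total Vd = 9.5 × 96 = 912.0 L
Loading: fill Vd to C_target → 912.0 L × 6.1 mg/L = 5563 mg
Infusion rate = 9.600 L/h × 6.1 mg/L = 58.56 mg/h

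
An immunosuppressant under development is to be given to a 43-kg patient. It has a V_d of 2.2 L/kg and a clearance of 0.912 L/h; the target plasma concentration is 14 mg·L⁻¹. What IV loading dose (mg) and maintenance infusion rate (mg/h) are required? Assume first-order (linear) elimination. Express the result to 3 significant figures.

Vd(total) = 43 kg × 2.2 L/kg = 94.60 L
Loading dose = Vd × C = 94.60 × 14 = 1324 mg
Maintenance infusion rate = CL × Css = 0.9120 × 14 = 12.77 mg/h

(a) 1320 mg; (b) 12.8 mg/h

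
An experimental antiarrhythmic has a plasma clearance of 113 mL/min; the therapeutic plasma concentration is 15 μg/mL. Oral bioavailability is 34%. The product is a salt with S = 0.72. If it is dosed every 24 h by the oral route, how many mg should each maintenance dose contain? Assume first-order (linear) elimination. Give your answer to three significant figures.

9970 mg

CL = 113 mL/min × 60/1000 = 6.780 L/h
D = CL × Css × τ / F / S = 6.780 × 15 × 24 / 0.34 / 0.72 = 9971 mg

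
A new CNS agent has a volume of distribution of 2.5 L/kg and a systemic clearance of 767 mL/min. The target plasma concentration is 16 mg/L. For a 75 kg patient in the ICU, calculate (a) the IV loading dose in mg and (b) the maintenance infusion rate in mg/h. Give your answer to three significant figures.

(a) 3000 mg; (b) 736 mg/h

Vd = 2.5 L/kg × 75 kg = 187.5 L
LD = Vd · C_target = 187.5 × 16 = 3000 mg
CL = 767 mL/min = 767 × 0.06 = 46.02 L/h
Infusion rate = 46.02 L/h × 16 mg/L = 736.3 mg/h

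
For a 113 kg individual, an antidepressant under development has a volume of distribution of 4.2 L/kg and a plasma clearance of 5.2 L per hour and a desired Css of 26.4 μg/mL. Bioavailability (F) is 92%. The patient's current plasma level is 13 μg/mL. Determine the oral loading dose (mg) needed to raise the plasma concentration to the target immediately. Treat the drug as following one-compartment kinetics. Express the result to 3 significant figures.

Total Vd = 4.2 × 113 = 474.6 L
Concentration deficit ΔC = 26.4 − 13 = 13.40 mg/L
LD = Vd × ΔC / F = 474.6 × 13.40 / 0.92 = 6913 mg

6910 mg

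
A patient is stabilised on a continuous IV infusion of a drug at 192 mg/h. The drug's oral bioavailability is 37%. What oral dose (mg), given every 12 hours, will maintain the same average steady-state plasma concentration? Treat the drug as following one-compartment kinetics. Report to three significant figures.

6230 mg

To maintain the same Css, the systemic dosing rate must be unchanged: F·D/τ = infusion rate.
D = rate × τ / F = 192 × 12 / 0.37 = 6227 mg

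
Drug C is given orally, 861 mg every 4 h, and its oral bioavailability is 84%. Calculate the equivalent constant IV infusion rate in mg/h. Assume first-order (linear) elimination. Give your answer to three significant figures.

181 mg/h

Equivalent systemic input: infusion rate = F·D/τ.
Rate = 0.84 × 861 / 4 = 180.8 mg/h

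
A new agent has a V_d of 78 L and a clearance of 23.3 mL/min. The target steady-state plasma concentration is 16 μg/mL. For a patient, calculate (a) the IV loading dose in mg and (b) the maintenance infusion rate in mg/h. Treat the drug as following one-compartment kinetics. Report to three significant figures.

LD = Vd · C_target = 78.00 × 16 = 1248 mg
CL = 23.3 mL/min × 60/1000 = 1.398 L/h
Maintenance: replace elimination → rate = CL × Css = 1.398 × 16 = 22.37 mg/h

(a) 1250 mg; (b) 22.4 mg/h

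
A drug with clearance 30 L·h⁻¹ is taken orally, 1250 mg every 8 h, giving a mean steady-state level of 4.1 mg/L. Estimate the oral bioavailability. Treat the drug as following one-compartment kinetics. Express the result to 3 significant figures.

F·D/τ = CL·Css at steady state → F = CL·Css·τ / D.
F = 30 × 4.1 × 8 / 1250 = 0.787

0.787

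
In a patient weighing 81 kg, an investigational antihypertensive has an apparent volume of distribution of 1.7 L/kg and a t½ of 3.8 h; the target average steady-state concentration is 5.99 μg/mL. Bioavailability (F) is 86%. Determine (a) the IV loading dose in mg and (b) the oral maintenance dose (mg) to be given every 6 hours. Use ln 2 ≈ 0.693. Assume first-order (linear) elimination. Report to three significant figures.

(a) 825 mg; (b) 1050 mg

Total Vd = 1.7 × 81 = 137.7 L
LD = Vd × C = 137.7 × 5.99 = 824.8 mg
CL = 0.693 × Vd / t½ = 0.693 × 137.7 / 3.8 = 25.11 L/h
D = CL × Css × τ / F = 25.11 × 5.99 × 6 / 0.86 = 1049 mg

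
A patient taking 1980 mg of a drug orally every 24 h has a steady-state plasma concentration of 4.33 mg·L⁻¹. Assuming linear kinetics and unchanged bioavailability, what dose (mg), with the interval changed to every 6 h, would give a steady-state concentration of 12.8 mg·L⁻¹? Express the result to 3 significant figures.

With linear kinetics, Css is proportional to dose rate (D/τ) at fixed clearance.
D₂ = D₁ × (Css,target / Css,current) × (τ₂/τ₁) = 1980 × (12.8/4.33) × (6/24) = 1463 mg

1460 mg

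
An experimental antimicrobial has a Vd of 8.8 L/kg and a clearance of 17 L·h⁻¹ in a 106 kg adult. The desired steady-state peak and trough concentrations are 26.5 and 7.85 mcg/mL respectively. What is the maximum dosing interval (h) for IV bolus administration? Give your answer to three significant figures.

66.8 h

Vd(total) = 106 kg × 8.8 L/kg = 932.8 L
k = CL / Vd = 17.00 / 932.8 = 0.01822 h⁻¹
Between IV bolus doses, concentration decays as C = C₀·e^(−kτ), so C_peak/C_trough = e^(kτ).
τ_max = ln(C_peak/C_trough) / k = ln(26.5/7.85) / 0.01822 = 1.217 / 0.01822 = 66.79 h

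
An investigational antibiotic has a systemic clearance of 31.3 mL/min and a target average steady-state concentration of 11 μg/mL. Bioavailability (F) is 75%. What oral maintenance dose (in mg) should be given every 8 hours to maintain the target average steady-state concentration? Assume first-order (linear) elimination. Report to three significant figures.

Convert clearance: 31.3 mL/min × 60 min/h ÷ 1000 mL/L = 1.878 L/h
D = CL × Css × τ / F = 1.878 × 11 × 8 / 0.75 = 220.4 mg

220 mg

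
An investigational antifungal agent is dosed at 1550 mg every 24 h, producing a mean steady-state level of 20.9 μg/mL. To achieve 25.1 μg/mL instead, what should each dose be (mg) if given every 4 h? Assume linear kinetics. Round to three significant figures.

310 mg

With linear kinetics, Css is proportional to dose rate (D/τ) at fixed clearance.
D₂ = D₁ × (Css,target / Css,current) × (τ₂/τ₁) = 1550 × (25.1/20.9) × (4/24) = 310.2 mg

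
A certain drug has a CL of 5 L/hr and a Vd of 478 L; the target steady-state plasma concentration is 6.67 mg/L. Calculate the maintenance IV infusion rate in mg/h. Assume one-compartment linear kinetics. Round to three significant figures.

33.4 mg/h

At steady state, infusion rate equals elimination rate: rate in = CL × Css.
Infusion rate = CL · Css = 5.000 L/h × 6.67 mg/L = 33.35 mg/h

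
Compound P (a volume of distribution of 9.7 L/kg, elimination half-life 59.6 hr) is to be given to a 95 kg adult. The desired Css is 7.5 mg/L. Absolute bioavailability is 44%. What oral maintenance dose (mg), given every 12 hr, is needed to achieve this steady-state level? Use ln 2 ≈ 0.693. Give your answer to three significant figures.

Total Vd = 9.7 × 95 = 921.5 L
k = 0.693/59.6 = 0.01163 h⁻¹, so CL = k·Vd = 0.01163 × 921.5 = 10.72 L/h
D = CL × Css × τ / F = 10.72 × 7.5 × 12 / 0.44 = 2193 mg

2190 mg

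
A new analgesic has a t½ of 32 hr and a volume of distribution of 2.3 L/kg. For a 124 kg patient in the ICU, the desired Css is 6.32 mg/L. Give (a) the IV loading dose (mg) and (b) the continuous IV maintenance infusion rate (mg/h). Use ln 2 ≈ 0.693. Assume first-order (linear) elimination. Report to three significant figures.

Total Vd = 2.3 × 124 = 285.2 L
LD = Vd × C = 285.2 × 6.32 = 1802 mg
CL = 0.693 × Vd / t½ = 0.693 × 285.2 / 32 = 6.176 L/h
Infusion rate = CL × Css = 6.176 × 6.32 = 39.03 mg/h

(a) 1800 mg; (b) 39.0 mg/h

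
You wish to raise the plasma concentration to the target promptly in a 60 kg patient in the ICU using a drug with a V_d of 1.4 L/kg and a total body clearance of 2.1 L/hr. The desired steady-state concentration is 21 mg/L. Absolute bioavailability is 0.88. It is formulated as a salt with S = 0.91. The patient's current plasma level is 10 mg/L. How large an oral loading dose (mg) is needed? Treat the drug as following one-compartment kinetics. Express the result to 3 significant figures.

Total Vd = 1.4 × 60 = 84.00 L
Concentration deficit ΔC = 21 − 10 = 11.00 mg/L
LD = Vd × ΔC / F / S = 84.00 × 11.00 / 0.88 / 0.91 = 1154 mg

1150 mg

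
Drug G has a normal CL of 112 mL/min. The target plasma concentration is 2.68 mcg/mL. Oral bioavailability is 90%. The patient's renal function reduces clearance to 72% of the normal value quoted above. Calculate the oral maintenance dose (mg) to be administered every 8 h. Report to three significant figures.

115 mg

Convert clearance: 112 mL/min × 60 min/h ÷ 1000 mL/L = 6.720 L/h
Patient clearance = 0.72 × 6.720 = 4.838 L/h
D = CL × Css × τ / F = 4.838 × 2.68 × 8 / 0.9 = 115.3 mg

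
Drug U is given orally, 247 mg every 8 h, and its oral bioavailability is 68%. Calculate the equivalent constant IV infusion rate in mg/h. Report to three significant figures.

Equivalent systemic input: infusion rate = F·D/τ.
Rate = 0.68 × 247 / 8 = 21.00 mg/h

21.0 mg/h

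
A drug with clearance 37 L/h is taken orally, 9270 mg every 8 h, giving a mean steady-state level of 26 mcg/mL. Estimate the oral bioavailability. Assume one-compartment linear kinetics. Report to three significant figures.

F·D/τ = CL·Css at steady state → F = CL·Css·τ / D.
F = 37 × 26 × 8 / 9270 = 0.830

0.830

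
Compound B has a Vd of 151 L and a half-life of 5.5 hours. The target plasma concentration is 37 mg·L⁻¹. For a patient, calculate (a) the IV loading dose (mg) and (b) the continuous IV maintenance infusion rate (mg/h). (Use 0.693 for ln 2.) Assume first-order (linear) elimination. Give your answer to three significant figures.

(a) 5590 mg; (b) 704 mg/h

LD = Vd × C = 151.0 × 37 = 5587 mg
CL = 0.693 × Vd / t½ = 0.693 × 151.0 / 5.5 = 19.03 L/h
Infusion rate = CL × Css = 19.03 × 37 = 704.1 mg/h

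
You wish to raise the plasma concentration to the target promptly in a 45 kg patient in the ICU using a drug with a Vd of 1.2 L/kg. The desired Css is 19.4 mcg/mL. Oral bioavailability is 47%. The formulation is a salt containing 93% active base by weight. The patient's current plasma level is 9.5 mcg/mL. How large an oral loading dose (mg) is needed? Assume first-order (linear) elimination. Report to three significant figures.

1220 mg

Total Vd = 1.2 × 45 = 54.00 L
The loading dose fills Vd to the target concentration.
Concentration deficit ΔC = 19.4 − 9.5 = 9.900 mg/L
LD = Vd × ΔC / F / S = 54.00 × 9.900 / 0.47 / 0.93 = 1223 mg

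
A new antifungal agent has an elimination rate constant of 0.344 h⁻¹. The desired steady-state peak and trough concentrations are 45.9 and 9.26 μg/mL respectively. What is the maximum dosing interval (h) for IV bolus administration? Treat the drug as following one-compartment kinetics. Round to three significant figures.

4.65 h

Between IV bolus doses, concentration decays as C = C₀·e^(−kτ), so C_peak/C_trough = e^(kτ).
τ_max = ln(C_peak/C_trough) / k = ln(45.9/9.26) / 0.3440 = 1.601 / 0.3440 = 4.654 h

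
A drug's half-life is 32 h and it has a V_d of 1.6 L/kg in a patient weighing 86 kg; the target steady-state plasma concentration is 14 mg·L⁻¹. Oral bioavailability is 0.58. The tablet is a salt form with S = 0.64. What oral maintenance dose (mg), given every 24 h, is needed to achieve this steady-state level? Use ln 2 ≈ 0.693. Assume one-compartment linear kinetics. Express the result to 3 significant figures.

Vd = 1.6 L/kg × 86 kg = 137.6 L
k = 0.693/32 = 0.02166 h⁻¹, so CL = k·Vd = 0.02166 × 137.6 = 2.980 L/h
D = CL × Css × τ / F / S = 2.980 × 14 × 24 / 0.58 / 0.64 = 2697 mg

2700 mg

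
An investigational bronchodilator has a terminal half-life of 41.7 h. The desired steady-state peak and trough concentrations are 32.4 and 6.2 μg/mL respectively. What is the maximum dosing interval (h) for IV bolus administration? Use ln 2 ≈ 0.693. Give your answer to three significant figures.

99.5 h

k = 0.693 / t½ = 0.693 / 41.7 = 0.01662 h⁻¹
Between IV bolus doses, concentration decays as C = C₀·e^(−kτ), so C_peak/C_trough = e^(kτ).
τ_max = ln(C_peak/C_trough) / k = ln(32.4/6.2) / 0.01662 = 1.654 / 0.01662 = 99.52 h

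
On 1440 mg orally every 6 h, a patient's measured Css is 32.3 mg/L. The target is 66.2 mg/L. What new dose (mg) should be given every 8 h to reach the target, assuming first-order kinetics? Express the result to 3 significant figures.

3940 mg

With linear kinetics, Css is proportional to dose rate (D/τ) at fixed clearance.
D₂ = D₁ × (Css,target / Css,current) × (τ₂/τ₁) = 1440 × (66.2/32.3) × (8/6) = 3935 mg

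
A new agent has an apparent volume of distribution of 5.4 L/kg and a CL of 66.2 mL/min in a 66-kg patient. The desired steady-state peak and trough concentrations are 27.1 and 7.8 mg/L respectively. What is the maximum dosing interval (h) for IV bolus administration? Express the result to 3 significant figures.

112 h

Total Vd = 5.4 × 66 = 356.4 L
CL = 66.2 mL/min × 60/1000 = 3.972 L/h
k = CL / Vd = 3.972 / 356.4 = 0.01114 h⁻¹
Between IV bolus doses, concentration decays as C = C₀·e^(−kτ), so C_peak/C_trough = e^(kτ).
τ_max = ln(C_peak/C_trough) / k = ln(27.1/7.8) / 0.01114 = 1.245 / 0.01114 = 111.8 h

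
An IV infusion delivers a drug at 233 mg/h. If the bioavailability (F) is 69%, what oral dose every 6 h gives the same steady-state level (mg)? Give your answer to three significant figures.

2030 mg

To maintain the same Css, the systemic dosing rate must be unchanged: F·D/τ = infusion rate.
D = rate × τ / F = 233 × 6 / 0.69 = 2026 mg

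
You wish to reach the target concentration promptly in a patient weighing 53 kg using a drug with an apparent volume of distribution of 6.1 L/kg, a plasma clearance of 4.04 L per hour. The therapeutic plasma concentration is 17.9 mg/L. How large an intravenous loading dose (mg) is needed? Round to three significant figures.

5790 mg

Vd(total) = 53 kg × 6.1 L/kg = 323.3 L
LD = Vd × C = 323.3 × 17.90 = 5787 mg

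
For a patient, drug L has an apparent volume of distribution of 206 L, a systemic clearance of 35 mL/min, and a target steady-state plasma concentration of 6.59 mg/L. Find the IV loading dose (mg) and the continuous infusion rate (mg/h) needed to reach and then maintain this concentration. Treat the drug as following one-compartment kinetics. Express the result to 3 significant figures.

(a) 1360 mg; (b) 13.8 mg/h

LD = Vd · C_target = 206.0 × 6.59 = 1358 mg
CL = 35 mL/min = 35 × 0.06 = 2.100 L/h
Infusion rate = 2.100 L/h × 6.59 mg/L = 13.84 mg/h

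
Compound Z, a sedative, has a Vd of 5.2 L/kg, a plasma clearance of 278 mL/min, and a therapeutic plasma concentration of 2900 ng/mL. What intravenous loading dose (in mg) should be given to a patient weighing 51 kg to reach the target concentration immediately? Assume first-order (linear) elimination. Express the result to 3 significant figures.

769 mg

Total Vd = 5.2 × 51 = 265.2 L
C = 2900 ng/mL = 2.900 mg/L
The loading dose fills Vd to the target concentration; clearance is irrelevant here.
LD = Vd × C = 265.2 × 2.900 = 769.1 mg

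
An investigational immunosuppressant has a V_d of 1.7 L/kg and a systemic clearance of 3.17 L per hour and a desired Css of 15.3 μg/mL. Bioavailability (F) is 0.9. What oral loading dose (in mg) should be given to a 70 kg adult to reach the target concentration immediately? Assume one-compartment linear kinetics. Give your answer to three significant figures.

2020 mg

Total Vd = 1.7 × 70 = 119.0 L
LD = Vd × C / F = 119.0 × 15.30 / 0.9 = 2023 mg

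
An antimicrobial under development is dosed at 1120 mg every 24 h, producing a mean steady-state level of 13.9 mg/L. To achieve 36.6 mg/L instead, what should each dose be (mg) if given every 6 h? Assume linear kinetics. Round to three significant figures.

With linear kinetics, Css is proportional to dose rate (D/τ) at fixed clearance.
D₂ = D₁ × (Css,target / Css,current) × (τ₂/τ₁) = 1120 × (36.6/13.9) × (6/24) = 737.3 mg

737 mg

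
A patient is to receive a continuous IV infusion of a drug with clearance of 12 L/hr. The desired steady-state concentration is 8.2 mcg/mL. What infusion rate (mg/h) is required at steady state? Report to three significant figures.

98.4 mg/h

Rate = CL × Css = 12.00 × 8.2 = 98.40 mg/h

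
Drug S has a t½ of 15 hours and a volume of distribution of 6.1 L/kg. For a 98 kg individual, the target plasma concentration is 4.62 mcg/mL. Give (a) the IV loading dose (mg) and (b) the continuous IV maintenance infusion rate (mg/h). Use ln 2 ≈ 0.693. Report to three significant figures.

(a) 2760 mg; (b) 128 mg/h

Total Vd = 6.1 × 98 = 597.8 L
LD = Vd × C = 597.8 × 4.62 = 2762 mg
CL = 0.693 × Vd / t½ = 0.693 × 597.8 / 15 = 27.62 L/h
Infusion rate = CL × Css = 27.62 × 4.62 = 127.6 mg/h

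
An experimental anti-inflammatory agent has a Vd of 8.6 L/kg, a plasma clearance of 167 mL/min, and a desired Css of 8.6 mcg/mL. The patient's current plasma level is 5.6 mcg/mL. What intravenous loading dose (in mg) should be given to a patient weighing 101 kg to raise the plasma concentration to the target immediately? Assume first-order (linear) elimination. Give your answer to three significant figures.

2610 mg

Vd(total) = 101 kg × 8.6 L/kg = 868.6 L
Concentration deficit ΔC = 8.6 − 5.6 = 3.000 mg/L
LD = Vd × ΔC = 868.6 × 3.000 = 2606 mg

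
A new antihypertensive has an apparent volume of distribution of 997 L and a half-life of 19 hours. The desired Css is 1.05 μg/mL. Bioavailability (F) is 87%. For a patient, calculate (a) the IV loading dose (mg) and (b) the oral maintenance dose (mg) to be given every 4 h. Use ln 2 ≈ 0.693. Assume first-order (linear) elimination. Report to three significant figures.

(a) 1050 mg; (b) 176 mg

LD = Vd × C = 997.0 × 1.05 = 1047 mg
CL = 0.693 × Vd / t½ = 0.693 × 997.0 / 19 = 36.36 L/h
D = CL × Css × τ / F = 36.36 × 1.05 × 4 / 0.87 = 175.5 mg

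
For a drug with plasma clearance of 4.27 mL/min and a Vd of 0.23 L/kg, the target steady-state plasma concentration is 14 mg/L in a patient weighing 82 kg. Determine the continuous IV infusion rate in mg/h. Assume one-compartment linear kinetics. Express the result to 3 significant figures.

CL = 4.27 mL/min × 60/1000 = 0.2562 L/h
Rate = CL × Css = 0.2562 × 14 = 3.587 mg/h

3.59 mg/h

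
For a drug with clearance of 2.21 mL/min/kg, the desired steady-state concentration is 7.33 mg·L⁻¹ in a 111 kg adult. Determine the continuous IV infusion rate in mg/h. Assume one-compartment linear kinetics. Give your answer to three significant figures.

CL = 2.21 mL/min/kg × 111 kg = 245.3 mL/min = 245.3 × 60/1000 = 14.72 L/h
At steady state, infusion rate equals elimination rate: rate in = CL × Css.
Rate = CL × Css = 14.72 × 7.33 = 107.9 mg/h

108 mg/h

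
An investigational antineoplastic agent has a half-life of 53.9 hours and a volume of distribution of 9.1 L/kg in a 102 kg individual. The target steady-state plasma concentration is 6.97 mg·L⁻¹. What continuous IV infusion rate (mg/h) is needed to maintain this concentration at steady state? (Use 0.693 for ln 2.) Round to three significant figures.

83.2 mg/h

Total Vd = 9.1 × 102 = 928.2 L
CL = 0.693 × Vd / t½ = 0.693 × 928.2 / 53.9 = 11.93 L/h
Infusion rate = CL × Css = 11.93 × 6.97 = 83.15 mg/h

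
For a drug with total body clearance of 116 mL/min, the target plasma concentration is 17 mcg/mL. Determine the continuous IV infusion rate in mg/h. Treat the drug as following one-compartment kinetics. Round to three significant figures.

118 mg/h

CL = 116 mL/min = 116 × 0.06 = 6.960 L/h
R₀ = 6.960 × 17 = 118.3 mg/h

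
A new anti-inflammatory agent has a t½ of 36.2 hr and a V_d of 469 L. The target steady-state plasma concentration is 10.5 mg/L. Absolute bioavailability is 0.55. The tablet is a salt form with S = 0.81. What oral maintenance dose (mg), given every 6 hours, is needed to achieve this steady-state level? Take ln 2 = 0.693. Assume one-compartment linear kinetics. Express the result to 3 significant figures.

1270 mg

CL = 0.693 × Vd / t½ = 0.693 × 469.0 / 36.2 = 8.978 L/h
D = CL × Css × τ / F / S = 8.978 × 10.5 × 6 / 0.55 / 0.81 = 1270 mg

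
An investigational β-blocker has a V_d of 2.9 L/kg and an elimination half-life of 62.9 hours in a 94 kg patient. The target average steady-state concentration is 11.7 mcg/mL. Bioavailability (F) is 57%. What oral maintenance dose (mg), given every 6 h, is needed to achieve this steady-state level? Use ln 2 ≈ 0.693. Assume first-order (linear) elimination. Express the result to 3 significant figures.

Vd = 2.9 L/kg × 94 kg = 272.6 L
CL = 0.693 × Vd / t½ = 0.693 × 272.6 / 62.9 = 3.003 L/h
D = CL × Css × τ / F = 3.003 × 11.7 × 6 / 0.57 = 369.8 mg

370 mg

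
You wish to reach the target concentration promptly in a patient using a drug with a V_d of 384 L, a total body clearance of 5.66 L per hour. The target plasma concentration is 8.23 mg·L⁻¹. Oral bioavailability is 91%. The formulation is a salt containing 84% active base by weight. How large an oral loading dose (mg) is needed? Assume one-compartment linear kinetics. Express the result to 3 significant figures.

4130 mg

Loading dose depends on Vd (not clearance): it fills the distribution volume.
LD = Vd × C / F / S = 384.0 × 8.230 / 0.91 / 0.84 = 4134 mg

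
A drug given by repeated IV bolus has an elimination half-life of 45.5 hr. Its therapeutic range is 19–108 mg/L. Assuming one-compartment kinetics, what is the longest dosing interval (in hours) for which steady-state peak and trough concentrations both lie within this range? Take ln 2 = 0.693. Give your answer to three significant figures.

k = 0.693 / t½ = 0.693 / 45.5 = 0.01523 h⁻¹
Between IV bolus doses, concentration decays as C = C₀·e^(−kτ), so C_peak/C_trough = e^(kτ).
τ_max = ln(C_peak/C_trough) / k = ln(108/19) / 0.01523 = 1.738 / 0.01523 = 114.1 h

114 h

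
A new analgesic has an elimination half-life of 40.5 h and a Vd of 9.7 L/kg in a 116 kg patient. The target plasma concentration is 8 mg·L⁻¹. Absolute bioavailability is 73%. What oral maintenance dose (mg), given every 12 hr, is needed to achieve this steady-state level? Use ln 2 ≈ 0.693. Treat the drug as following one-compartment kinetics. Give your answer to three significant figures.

Vd(total) = 116 kg × 9.7 L/kg = 1125 L
CL = 0.693 × Vd / t½ = 0.693 × 1125 / 40.5 = 19.25 L/h
D = CL × Css × τ / F = 19.25 × 8 × 12 / 0.73 = 2532 mg

2530 mg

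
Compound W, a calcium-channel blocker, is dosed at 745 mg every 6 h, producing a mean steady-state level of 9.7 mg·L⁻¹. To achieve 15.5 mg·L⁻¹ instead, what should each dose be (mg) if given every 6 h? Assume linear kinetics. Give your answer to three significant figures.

With linear kinetics, Css is proportional to dose rate (D/τ) at fixed clearance.
D₂ = D₁ × (Css,target / Css,current) = 745 × 15.5/9.7 = 1190 mg

1190 mg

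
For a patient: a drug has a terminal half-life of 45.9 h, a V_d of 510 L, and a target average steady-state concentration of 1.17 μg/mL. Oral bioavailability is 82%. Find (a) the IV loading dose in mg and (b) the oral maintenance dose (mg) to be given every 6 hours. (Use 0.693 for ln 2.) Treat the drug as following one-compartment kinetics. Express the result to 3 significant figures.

LD = Vd × C = 510.0 × 1.17 = 596.7 mg
CL = 0.693 × Vd / t½ = 0.693 × 510.0 / 45.9 = 7.700 L/h
D = CL × Css × τ / F = 7.700 × 1.17 × 6 / 0.82 = 65.92 mg

(a) 597 mg; (b) 65.9 mg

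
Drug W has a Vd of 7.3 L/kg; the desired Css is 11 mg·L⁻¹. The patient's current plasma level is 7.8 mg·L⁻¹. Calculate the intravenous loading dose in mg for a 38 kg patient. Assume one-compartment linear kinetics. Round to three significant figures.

888 mg

Vd = 7.3 L/kg × 38 kg = 277.4 L
The loading dose fills Vd to the target concentration.
Concentration deficit ΔC = 11 − 7.8 = 3.200 mg/L
LD = Vd × ΔC = 277.4 × 3.200 = 887.7 mg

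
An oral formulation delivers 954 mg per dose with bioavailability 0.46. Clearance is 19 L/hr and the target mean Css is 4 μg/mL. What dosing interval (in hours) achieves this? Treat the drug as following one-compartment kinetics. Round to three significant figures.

5.77 h

F·D/τ = CL·Css → τ = F·D / (CL·Css).
τ = 0.46 × 954 / (19 × 4) = 5.774 h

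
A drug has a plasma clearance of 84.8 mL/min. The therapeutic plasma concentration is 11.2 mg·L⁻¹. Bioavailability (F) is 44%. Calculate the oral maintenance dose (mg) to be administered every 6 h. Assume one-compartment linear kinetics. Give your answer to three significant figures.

CL = 84.8 mL/min × 60/1000 = 5.088 L/h
D = CL × Css × τ / F = 5.088 × 11.2 × 6 / 0.44 = 777.1 mg

777 mg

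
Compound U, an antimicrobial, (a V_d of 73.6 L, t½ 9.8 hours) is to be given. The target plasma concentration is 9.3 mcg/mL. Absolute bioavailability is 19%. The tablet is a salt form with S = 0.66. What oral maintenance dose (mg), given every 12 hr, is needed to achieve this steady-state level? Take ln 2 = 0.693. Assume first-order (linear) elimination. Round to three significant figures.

CL = 0.693 × Vd / t½ = 0.693 × 73.60 / 9.8 = 5.205 L/h
D = CL × Css × τ / F / S = 5.205 × 9.3 × 12 / 0.19 / 0.66 = 4632 mg

4630 mg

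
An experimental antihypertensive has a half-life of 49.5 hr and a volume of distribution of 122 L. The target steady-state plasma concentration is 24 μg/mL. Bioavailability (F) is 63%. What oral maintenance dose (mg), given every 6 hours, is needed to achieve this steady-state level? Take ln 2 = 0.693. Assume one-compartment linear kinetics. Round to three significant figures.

390 mg

k = 0.693/49.5 = 0.01400 h⁻¹, so CL = k·Vd = 0.01400 × 122.0 = 1.708 L/h
D = CL × Css × τ / F = 1.708 × 24 × 6 / 0.63 = 390.4 mg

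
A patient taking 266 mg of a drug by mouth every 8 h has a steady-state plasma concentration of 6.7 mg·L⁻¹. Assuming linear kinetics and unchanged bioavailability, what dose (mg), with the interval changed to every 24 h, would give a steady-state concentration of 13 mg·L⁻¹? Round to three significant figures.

For first-order elimination, Css ∝ F·D/(CL·τ); F and CL are unchanged, so Css ∝ D/τ.
D₂ = D₁ × (Css,target / Css,current) × (τ₂/τ₁) = 266 × (13/6.7) × (24/8) = 1548 mg

1550 mg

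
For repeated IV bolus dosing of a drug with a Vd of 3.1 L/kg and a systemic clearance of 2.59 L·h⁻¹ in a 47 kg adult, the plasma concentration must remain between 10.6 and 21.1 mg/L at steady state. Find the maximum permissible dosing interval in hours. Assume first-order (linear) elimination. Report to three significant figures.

38.7 h

Total Vd = 3.1 × 47 = 145.7 L
k = CL / Vd = 2.590 / 145.7 = 0.01778 h⁻¹
Between IV bolus doses, concentration decays as C = C₀·e^(−kτ), so C_peak/C_trough = e^(kτ).
τ_max = ln(C_peak/C_trough) / k = ln(21.1/10.6) / 0.01778 = 0.6884 / 0.01778 = 38.72 h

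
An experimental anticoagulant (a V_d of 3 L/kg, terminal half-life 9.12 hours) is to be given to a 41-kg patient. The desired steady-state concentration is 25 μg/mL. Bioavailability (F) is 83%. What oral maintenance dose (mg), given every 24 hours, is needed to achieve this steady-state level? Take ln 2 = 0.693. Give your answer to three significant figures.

Total Vd = 3 × 41 = 123.0 L
k = 0.693/9.12 = 0.07599 h⁻¹, so CL = k·Vd = 0.07599 × 123.0 = 9.347 L/h
D = CL × Css × τ / F = 9.347 × 25 × 24 / 0.83 = 6757 mg

6760 mg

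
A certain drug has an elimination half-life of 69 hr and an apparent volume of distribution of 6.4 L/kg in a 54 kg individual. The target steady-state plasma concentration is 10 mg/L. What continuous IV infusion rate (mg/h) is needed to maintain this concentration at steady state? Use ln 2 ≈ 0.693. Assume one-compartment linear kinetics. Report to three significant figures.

34.7 mg/h

Total Vd = 6.4 × 54 = 345.6 L
CL = 0.693 × Vd / t½ = 0.693 × 345.6 / 69 = 3.471 L/h
Infusion rate = CL × Css = 3.471 × 10 = 34.71 mg/h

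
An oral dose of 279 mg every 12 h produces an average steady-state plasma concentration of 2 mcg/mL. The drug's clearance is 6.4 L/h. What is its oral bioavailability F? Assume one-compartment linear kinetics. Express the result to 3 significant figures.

F·D/τ = CL·Css at steady state → F = CL·Css·τ / D.
F = 6.4 × 2 × 12 / 279 = 0.551

0.551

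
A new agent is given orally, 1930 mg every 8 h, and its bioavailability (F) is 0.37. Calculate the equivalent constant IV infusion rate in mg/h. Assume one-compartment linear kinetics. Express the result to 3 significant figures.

89.3 mg/h

Equivalent systemic input: infusion rate = F·D/τ.
Rate = 0.37 × 1930 / 8 = 89.26 mg/h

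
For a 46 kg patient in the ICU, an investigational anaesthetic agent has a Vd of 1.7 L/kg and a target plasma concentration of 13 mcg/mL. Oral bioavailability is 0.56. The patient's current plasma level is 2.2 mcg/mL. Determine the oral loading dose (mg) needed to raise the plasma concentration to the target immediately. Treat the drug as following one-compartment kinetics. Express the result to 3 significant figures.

1510 mg

Total Vd = 1.7 × 46 = 78.20 L
Concentration deficit ΔC = 13 − 2.2 = 10.80 mg/L
LD = Vd × ΔC / F = 78.20 × 10.80 / 0.56 = 1508 mg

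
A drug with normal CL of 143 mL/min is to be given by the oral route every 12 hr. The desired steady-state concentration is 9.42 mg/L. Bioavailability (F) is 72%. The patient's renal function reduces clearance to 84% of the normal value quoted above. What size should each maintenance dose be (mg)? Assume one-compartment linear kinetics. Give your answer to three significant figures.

CL = 143 mL/min = 143 × 0.06 = 8.580 L/h
Patient clearance = 0.84 × 8.580 = 7.207 L/h
At steady state, dose per interval replaces the amount cleared in that interval: F·D/τ = CL·Css.
D = CL × Css × τ / F = 7.207 × 9.42 × 12 / 0.72 = 1131 mg

1130 mg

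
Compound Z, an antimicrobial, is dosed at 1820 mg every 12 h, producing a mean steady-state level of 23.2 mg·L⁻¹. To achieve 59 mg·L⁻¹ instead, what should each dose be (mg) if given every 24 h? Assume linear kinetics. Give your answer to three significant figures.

9260 mg

For first-order elimination, Css ∝ F·D/(CL·τ); F and CL are unchanged, so Css ∝ D/τ.
D₂ = D₁ × (Css,target / Css,current) × (τ₂/τ₁) = 1820 × (59/23.2) × (24/12) = 9257 mg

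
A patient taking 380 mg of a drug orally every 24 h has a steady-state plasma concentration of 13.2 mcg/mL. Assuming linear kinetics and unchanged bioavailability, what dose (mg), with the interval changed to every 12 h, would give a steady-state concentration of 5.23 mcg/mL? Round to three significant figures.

75.3 mg

With linear kinetics, Css is proportional to dose rate (D/τ) at fixed clearance.
D₂ = D₁ × (Css,target / Css,current) × (τ₂/τ₁) = 380 × (5.23/13.2) × (12/24) = 75.28 mg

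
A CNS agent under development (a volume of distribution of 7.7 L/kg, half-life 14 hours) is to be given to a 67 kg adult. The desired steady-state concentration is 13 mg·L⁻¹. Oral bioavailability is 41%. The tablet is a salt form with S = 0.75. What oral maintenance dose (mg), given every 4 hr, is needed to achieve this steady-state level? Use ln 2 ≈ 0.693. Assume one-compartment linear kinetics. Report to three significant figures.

4320 mg

Total Vd = 7.7 × 67 = 515.9 L
CL = ln 2 · Vd / t½ = 0.693 × 515.9 / 14 = 25.54 L/h
D = CL × Css × τ / F / S = 25.54 × 13 × 4 / 0.41 / 0.75 = 4319 mg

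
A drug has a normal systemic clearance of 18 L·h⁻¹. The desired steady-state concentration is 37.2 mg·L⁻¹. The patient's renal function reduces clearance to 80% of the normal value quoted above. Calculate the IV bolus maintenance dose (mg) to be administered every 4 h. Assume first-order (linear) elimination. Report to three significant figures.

Patient clearance = 0.8 × 18.00 = 14.40 L/h
D = CL × Css × τ = 14.40 × 37.2 × 4 = 2143 mg

2140 mg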